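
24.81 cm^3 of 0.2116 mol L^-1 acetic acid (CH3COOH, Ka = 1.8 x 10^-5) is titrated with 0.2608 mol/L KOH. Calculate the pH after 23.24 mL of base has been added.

12.23

n(acid) = 0.2116 x 0.02481 = 0.005250 mol; n(KOH) added = 0.2608 x 0.02324 = 0.006061 mol.
Base is in excess by 0.006061 - 0.005250 = 0.0008112 mol in a total volume of 0.04805 L.
[OH^-] = 0.0008112/0.04805 = 0.01688 M, so pOH = 1.77 and pH = 14.00 - 1.77 = 12.23.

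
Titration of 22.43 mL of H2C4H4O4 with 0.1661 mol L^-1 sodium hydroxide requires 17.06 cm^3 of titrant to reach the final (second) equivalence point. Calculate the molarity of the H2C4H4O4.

n(NaOH) = 0.1661 x 0.01706 = 0.002834 mol.
At the final (second) equivalence point, 2 mol OH^- react per mol H2C4H4O4, so n(H2C4H4O4) = 0.002834 / 2 = 0.001417 mol.
[H2C4H4O4] = 0.001417 / 0.02243 L = 0.0632 M.

0.0632 M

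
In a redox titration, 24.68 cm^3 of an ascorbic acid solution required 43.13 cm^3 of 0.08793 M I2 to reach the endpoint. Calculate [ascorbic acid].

0.154 M

n(I2) = 0.08793 x 0.04313 = 0.003792 mol.
From the balanced equation, 1 mol I2 reacts with 1 mol ascorbic acid, so n(ascorbic acid) = 0.003792 x 1/1 = 0.003792 mol.
[ascorbic acid] = 0.003792 / 0.02468 L = 0.154 M.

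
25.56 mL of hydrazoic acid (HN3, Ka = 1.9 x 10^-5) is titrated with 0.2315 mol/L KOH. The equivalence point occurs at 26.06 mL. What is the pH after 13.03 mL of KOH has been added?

4.72

13.03 mL is exactly half the equivalence volume (26.06/2), i.e. the half-equivalence point.
There, n(HA) = n(A^-), so pH = pKa = -log(1.9 x 10^-5) = 4.72.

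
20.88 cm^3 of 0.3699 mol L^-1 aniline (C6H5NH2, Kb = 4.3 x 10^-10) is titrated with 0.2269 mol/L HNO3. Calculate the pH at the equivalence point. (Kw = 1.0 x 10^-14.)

n(C6H5NH2) = 0.3699 x 0.02088 = 0.007724 mol; V(HNO3) at equivalence = 0.007724/0.2269 = 0.03404 L.
At equivalence the base is fully converted to C6H5NH3+; total volume = 0.05492 L, so [C6H5NH3+] = 0.007724/0.05492 = 0.1406 M.
Ka(C6H5NH3+) = Kw/Kb = 1.0e-14 / 4.3 x 10^-10 = 2.33e-5.
[H^+] = sqrt(Ka x [C6H5NH3+]) = sqrt(2.33e-5 x 0.1406) = 0.00181 M.
pH = -log(0.00181) = 2.74.

2.74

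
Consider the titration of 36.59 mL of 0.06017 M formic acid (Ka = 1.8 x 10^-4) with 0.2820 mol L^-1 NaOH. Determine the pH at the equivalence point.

n(HCOOH) = 0.06017 x 0.03659 = 0.002202 mol; V(NaOH) at equivalence = 0.002202/0.2820 = 0.007807 L.
At equivalence all the acid is converted to HCOO-; total volume = 0.03659 + 0.007807 = 0.04440 L, so [HCOO-] = 0.002202/0.04440 = 0.04959 M.
Kb = Kw/Ka = 1.0e-14 / 1.8 x 10^-4 = 5.56e-11.
[OH^-] = sqrt(Kb x [HCOO-]) = sqrt(5.56e-11 x 0.04959) = 1.66e-6 M.
pOH = 5.78, so pH = 14.00 - 5.78 = 8.22.

8.22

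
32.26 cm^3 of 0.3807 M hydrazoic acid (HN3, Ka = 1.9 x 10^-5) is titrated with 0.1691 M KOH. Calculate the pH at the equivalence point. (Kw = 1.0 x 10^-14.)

8.89

n(HN3) = 0.3807 x 0.03226 = 0.01228 mol; V(KOH) at equivalence = 0.01228/0.1691 = 0.07263 L.
At equivalence all the acid is converted to N3-; total volume = 0.03226 + 0.07263 = 0.1049 L, so [N3-] = 0.01228/0.1049 = 0.1171 M.
Kb = Kw/Ka = 1.0e-14 / 1.9 x 10^-5 = 5.26e-10.
[OH^-] = sqrt(Kb x [N3-]) = sqrt(5.26e-10 x 0.1171) = 7.85e-6 M.
pOH = 5.11, so pH = 14.00 - 5.11 = 8.89.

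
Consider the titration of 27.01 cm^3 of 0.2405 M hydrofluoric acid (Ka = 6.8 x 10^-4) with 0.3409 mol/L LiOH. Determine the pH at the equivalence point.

8.16

n(HF) = 0.2405 x 0.02701 = 0.006496 mol; V(LiOH) at equivalence = 0.006496/0.3409 = 0.01906 L.
At equivalence all the acid is converted to F-; total volume = 0.02701 + 0.01906 = 0.04607 L, so [F-] = 0.006496/0.04607 = 0.1410 M.
Kb = Kw/Ka = 1.0e-14 / 6.8 x 10^-4 = 1.47e-11.
[OH^-] = sqrt(Kb x [F-]) = sqrt(1.47e-11 x 0.1410) = 1.44e-6 M.
pOH = 5.84, so pH = 14.00 - 5.84 = 8.16.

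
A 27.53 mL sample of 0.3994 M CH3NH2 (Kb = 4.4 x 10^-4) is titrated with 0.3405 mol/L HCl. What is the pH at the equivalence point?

5.69

n(CH3NH2) = 0.3994 x 0.02753 = 0.01100 mol; V(HCl) at equivalence = 0.01100/0.3405 = 0.03229 L.
At equivalence the base is fully converted to CH3NH3+; total volume = 0.05982 L, so [CH3NH3+] = 0.01100/0.05982 = 0.1838 M.
Ka(CH3NH3+) = Kw/Kb = 1.0e-14 / 4.4 x 10^-4 = 2.27e-11.
[H^+] = sqrt(Ka x [CH3NH3+]) = sqrt(2.27e-11 x 0.1838) = 2.04e-6 M.
pH = -log(2.04e-6) = 5.69.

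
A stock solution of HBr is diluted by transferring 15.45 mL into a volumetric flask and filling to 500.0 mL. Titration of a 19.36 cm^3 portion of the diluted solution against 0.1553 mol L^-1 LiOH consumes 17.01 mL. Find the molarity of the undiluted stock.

n(LiOH) = 0.1553 x 0.01701 = 0.002642 mol.
n(HBr) in the aliquot = 0.002642 mol.
[diluted HBr] = 0.002642 / 0.01936 = 0.1364 M.
Dilution factor = 500.0/15.45 = 32.36, so [stock] = 0.1364 x 32.36 = 4.42 M.

4.42 M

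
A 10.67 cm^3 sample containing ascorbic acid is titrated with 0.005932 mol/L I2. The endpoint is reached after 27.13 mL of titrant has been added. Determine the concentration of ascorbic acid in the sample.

0.0151 M

n(I2) = 0.005932 x 0.02713 = 0.0001609 mol.
From the balanced equation, 1 mol I2 reacts with 1 mol ascorbic acid, so n(ascorbic acid) = 0.0001609 x 1/1 = 0.0001609 mol.
[ascorbic acid] = 0.0001609 / 0.01067 L = 0.0151 M.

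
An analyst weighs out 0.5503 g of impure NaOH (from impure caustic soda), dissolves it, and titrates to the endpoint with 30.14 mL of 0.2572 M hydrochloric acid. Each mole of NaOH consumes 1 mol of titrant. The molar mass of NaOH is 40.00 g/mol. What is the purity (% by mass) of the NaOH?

56.3%

n(HCl) = 0.2572 x 0.03014 = 0.007752 mol.
n(NaOH) = 0.007752 / 1 = 0.007752 mol.
mass of NaOH = 0.007752 x 40.00 = 0.3101 g.
% purity = 0.3101 / 0.5503 x 100 = 56.3%.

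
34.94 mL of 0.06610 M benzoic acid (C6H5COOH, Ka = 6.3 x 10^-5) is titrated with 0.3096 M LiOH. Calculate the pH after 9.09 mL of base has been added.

12.06

n(acid) = 0.06610 x 0.03494 = 0.002310 mol; n(LiOH) added = 0.3096 x 0.009090 = 0.002814 mol.
Base is in excess by 0.002814 - 0.002310 = 0.0005047 mol in a total volume of 0.04403 L.
[OH^-] = 0.0005047/0.04403 = 0.01146 M, so pOH = 1.94 and pH = 14.00 - 1.94 = 12.06.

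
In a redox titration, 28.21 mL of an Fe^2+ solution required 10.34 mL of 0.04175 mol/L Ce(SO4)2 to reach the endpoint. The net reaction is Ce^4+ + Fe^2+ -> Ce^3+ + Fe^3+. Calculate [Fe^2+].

0.0153 M

n(Ce(SO4)2) = 0.04175 x 0.01034 = 0.0004317 mol.
From the balanced equation, 1 mol Ce(SO4)2 reacts with 1 mol Fe^2+, so n(Fe^2+) = 0.0004317 x 1/1 = 0.0004317 mol.
[Fe^2+] = 0.0004317 / 0.02821 L = 0.0153 M.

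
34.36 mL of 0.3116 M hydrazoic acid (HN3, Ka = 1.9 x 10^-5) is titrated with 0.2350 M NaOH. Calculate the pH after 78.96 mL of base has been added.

12.84

n(acid) = 0.3116 x 0.03436 = 0.01071 mol; n(NaOH) added = 0.2350 x 0.07896 = 0.01856 mol.
Base is in excess by 0.01856 - 0.01071 = 0.007849 mol in a total volume of 0.1133 L.
[OH^-] = 0.007849/0.1133 = 0.06926 M, so pOH = 1.16 and pH = 14.00 - 1.16 = 12.84.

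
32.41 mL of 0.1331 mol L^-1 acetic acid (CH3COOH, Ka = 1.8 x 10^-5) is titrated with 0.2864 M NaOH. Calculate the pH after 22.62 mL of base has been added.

n(acid) = 0.1331 x 0.03241 = 0.004314 mol; n(NaOH) added = 0.2864 x 0.02262 = 0.006478 mol.
Base is in excess by 0.006478 - 0.004314 = 0.002165 mol in a total volume of 0.05503 L.
[OH^-] = 0.002165/0.05503 = 0.03933 M, so pOH = 1.41 and pH = 14.00 - 1.41 = 12.59.

12.59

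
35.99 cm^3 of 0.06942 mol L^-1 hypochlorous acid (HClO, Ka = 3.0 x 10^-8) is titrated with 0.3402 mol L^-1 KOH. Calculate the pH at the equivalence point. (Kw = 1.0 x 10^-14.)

10.14

n(HClO) = 0.06942 x 0.03599 = 0.002498 mol; V(KOH) at equivalence = 0.002498/0.3402 = 0.007344 L.
At equivalence all the acid is converted to ClO-; total volume = 0.03599 + 0.007344 = 0.04333 L, so [ClO-] = 0.002498/0.04333 = 0.05766 M.
Kb = Kw/Ka = 1.0e-14 / 3.0 x 10^-8 = 3.33e-7.
[OH^-] = sqrt(Kb x [ClO-]) = sqrt(3.33e-7 x 0.05766) = 0.000139 M.
pOH = 3.86, so pH = 14.00 - 3.86 = 10.14.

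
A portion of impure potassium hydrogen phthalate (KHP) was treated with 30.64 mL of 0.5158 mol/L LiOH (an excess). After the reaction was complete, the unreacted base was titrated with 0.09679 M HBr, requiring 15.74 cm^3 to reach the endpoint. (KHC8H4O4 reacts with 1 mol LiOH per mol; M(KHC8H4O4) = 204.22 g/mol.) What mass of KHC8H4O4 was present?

Total n(LiOH) added = 0.5158 x 0.03064 = 0.01580 mol.
n(HBr) used = 0.09679 x 0.01574 = 0.001523 mol, which equals the excess n(LiOH).
So n(LiOH) consumed by the sample = 0.01580 - 0.001523 = 0.01428 mol.
n(KHC8H4O4) = 0.01428 / 1 = 0.01428 mol.
mass = 0.01428 mol x 204.22 g/mol = 2.92 g.

2.92 g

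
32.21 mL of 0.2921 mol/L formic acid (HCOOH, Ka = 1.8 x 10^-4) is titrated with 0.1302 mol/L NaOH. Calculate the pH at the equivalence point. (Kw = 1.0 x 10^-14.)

n(HCOOH) = 0.2921 x 0.03221 = 0.009409 mol; V(NaOH) at equivalence = 0.009409/0.1302 = 0.07226 L.
At equivalence all the acid is converted to HCOO-; total volume = 0.03221 + 0.07226 = 0.1045 L, so [HCOO-] = 0.009409/0.1045 = 0.09006 M.
Kb = Kw/Ka = 1.0e-14 / 1.8 x 10^-4 = 5.56e-11.
[OH^-] = sqrt(Kb x [HCOO-]) = sqrt(5.56e-11 x 0.09006) = 2.24e-6 M.
pOH = 5.65, so pH = 14.00 - 5.65 = 8.35.

8.35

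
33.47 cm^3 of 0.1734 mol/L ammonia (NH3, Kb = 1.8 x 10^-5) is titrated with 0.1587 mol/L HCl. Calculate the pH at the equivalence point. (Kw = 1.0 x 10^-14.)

n(NH3) = 0.1734 x 0.03347 = 0.005804 mol; V(HCl) at equivalence = 0.005804/0.1587 = 0.03657 L.
At equivalence the base is fully converted to NH4+; total volume = 0.07004 L, so [NH4+] = 0.005804/0.07004 = 0.08286 M.
Ka(NH4+) = Kw/Kb = 1.0e-14 / 1.8 x 10^-5 = 5.56e-10.
[H^+] = sqrt(Ka x [NH4+]) = sqrt(5.56e-10 x 0.08286) = 6.78e-6 M.
pH = -log(6.78e-6) = 5.17.

5.17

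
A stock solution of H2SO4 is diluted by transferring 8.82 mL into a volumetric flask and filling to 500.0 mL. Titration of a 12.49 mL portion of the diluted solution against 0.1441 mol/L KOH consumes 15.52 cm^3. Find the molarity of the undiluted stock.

n(KOH) = 0.1441 x 0.01552 = 0.002236 mol.
n(H2SO4) in the aliquot = 0.002236 x 1/2 = 0.001118 mol.
[diluted H2SO4] = 0.001118 / 0.01249 = 0.08953 M.
Dilution factor = 500.0/8.820 = 56.69, so [stock] = 0.08953 x 56.69 = 5.08 M.

5.08 M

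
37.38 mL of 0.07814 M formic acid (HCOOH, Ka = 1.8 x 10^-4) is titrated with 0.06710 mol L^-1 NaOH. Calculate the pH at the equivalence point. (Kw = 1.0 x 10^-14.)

n(HCOOH) = 0.07814 x 0.03738 = 0.002921 mol; V(NaOH) at equivalence = 0.002921/0.06710 = 0.04353 L.
At equivalence all the acid is converted to HCOO-; total volume = 0.03738 + 0.04353 = 0.08091 L, so [HCOO-] = 0.002921/0.08091 = 0.03610 M.
Kb = Kw/Ka = 1.0e-14 / 1.8 x 10^-4 = 5.56e-11.
[OH^-] = sqrt(Kb x [HCOO-]) = sqrt(5.56e-11 x 0.03610) = 1.42e-6 M.
pOH = 5.85, so pH = 14.00 - 5.85 = 8.15.

8.15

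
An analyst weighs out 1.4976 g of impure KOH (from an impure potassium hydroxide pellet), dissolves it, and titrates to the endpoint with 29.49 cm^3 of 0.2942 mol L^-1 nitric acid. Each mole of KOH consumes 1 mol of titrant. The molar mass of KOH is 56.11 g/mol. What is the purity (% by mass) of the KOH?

n(HNO3) = 0.2942 x 0.02949 = 0.008676 mol.
n(KOH) = 0.008676 / 1 = 0.008676 mol.
mass of KOH = 0.008676 x 56.11 = 0.4868 g.
% purity = 0.4868 / 1.4976 x 100 = 32.5%.

32.5%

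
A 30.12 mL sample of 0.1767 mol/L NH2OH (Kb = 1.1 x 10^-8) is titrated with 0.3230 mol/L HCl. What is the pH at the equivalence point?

n(NH2OH) = 0.1767 x 0.03012 = 0.005322 mol; V(HCl) at equivalence = 0.005322/0.3230 = 0.01648 L.
At equivalence the base is fully converted to NH3OH+; total volume = 0.04660 L, so [NH3OH+] = 0.005322/0.04660 = 0.1142 M.
Ka(NH3OH+) = Kw/Kb = 1.0e-14 / 1.1 x 10^-8 = 9.09e-7.
[H^+] = sqrt(Ka x [NH3OH+]) = sqrt(9.09e-7 x 0.1142) = 0.000322 M.
pH = -log(0.000322) = 3.49.

3.49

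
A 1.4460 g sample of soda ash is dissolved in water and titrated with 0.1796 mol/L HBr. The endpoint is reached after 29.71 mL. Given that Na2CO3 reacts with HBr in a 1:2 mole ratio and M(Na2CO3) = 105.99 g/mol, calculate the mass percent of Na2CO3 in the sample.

n(HBr) = 0.1796 x 0.02971 = 0.005336 mol.
n(Na2CO3) = 0.005336 / 2 = 0.002668 mol.
mass of Na2CO3 = 0.002668 x 105.99 = 0.2828 g.
% purity = 0.2828 / 1.4460 x 100 = 19.6%.

19.6%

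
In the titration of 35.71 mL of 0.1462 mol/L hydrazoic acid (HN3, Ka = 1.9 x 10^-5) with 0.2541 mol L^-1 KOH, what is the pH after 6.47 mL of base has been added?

4.38

Initial n(HN3) = 0.1462 x 0.03571 = 0.005221 mol.
n(KOH) added = 0.2541 x 0.006470 = 0.001644 mol, converting that many moles of HN3 to N3-.
Remaining n(HN3) = 0.003577 mol; n(N3-) = 0.001644 mol.
By Henderson-Hasselbalch, pH = pKa + log([A^-]/[HA]) = 4.72 + log(0.001644/0.003577) = 4.72 + (-0.34) = 4.38.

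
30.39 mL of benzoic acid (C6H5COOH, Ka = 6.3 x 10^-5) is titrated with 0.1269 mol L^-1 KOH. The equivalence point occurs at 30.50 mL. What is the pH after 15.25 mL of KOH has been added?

4.20

15.25 mL is exactly half the equivalence volume (30.50/2), i.e. the half-equivalence point.
There, n(HA) = n(A^-), so pH = pKa = -log(6.3 x 10^-5) = 4.20.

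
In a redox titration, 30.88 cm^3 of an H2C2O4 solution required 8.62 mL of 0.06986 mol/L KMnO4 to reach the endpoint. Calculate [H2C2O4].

n(KMnO4) = 0.06986 x 0.008620 = 0.0006022 mol.
From the balanced equation, 2 mol KMnO4 reacts with 5 mol H2C2O4, so n(H2C2O4) = 0.0006022 x 5/2 = 0.001505 mol.
[H2C2O4] = 0.001505 / 0.03088 L = 0.0488 M.

0.0488 M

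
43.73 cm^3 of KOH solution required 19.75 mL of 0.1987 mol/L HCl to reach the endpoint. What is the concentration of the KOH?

n(HCl) delivered = 0.1987 x 0.01975 = 0.003924 mol.
For a 1:1 reaction, n(KOH) = 0.003924 mol.
[KOH] = 0.003924 mol / 0.04373 L = 0.0897 M.

0.0897 M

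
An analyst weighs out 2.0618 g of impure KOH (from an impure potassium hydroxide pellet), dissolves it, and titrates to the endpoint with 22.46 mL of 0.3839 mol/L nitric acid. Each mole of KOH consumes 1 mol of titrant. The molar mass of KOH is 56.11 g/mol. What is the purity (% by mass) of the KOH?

n(HNO3) = 0.3839 x 0.02246 = 0.008622 mol.
n(KOH) = 0.008622 / 1 = 0.008622 mol.
mass of KOH = 0.008622 x 56.11 = 0.4838 g.
% purity = 0.4838 / 2.0618 x 100 = 23.5%.

23.5%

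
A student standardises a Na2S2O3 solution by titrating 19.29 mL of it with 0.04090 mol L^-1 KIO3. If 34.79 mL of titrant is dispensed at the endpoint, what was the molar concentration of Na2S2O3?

n(KIO3) = 0.04090 x 0.03479 = 0.001423 mol.
From the balanced equation, 1 mol KIO3 reacts with 6 mol Na2S2O3, so n(Na2S2O3) = 0.001423 x 6/1 = 0.008537 mol.
[Na2S2O3] = 0.008537 / 0.01929 L = 0.443 M.

0.443 M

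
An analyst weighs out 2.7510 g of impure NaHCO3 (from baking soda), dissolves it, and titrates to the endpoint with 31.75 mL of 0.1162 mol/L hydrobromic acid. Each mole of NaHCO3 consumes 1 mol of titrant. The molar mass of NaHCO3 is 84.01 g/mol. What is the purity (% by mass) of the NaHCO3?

11.3%

n(HBr) = 0.1162 x 0.03175 = 0.003689 mol.
n(NaHCO3) = 0.003689 / 1 = 0.003689 mol.
mass of NaHCO3 = 0.003689 x 84.01 = 0.3099 g.
% purity = 0.3099 / 2.7510 x 100 = 11.3%.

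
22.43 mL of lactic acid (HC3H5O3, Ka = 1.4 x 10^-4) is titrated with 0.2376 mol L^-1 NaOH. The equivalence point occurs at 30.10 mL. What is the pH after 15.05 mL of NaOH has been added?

15.05 mL is exactly half the equivalence volume (30.10/2), i.e. the half-equivalence point.
There, n(HA) = n(A^-), so pH = pKa = -log(1.4 x 10^-4) = 3.85.

3.85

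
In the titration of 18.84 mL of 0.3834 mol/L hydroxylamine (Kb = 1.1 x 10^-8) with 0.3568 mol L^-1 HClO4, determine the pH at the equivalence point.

n(NH2OH) = 0.3834 x 0.01884 = 0.007223 mol; V(HClO4) at equivalence = 0.007223/0.3568 = 0.02024 L.
At equivalence the base is fully converted to NH3OH+; total volume = 0.03908 L, so [NH3OH+] = 0.007223/0.03908 = 0.1848 M.
Ka(NH3OH+) = Kw/Kb = 1.0e-14 / 1.1 x 10^-8 = 9.09e-7.
[H^+] = sqrt(Ka x [NH3OH+]) = sqrt(9.09e-7 x 0.1848) = 0.000410 M.
pH = -log(0.000410) = 3.39.

3.39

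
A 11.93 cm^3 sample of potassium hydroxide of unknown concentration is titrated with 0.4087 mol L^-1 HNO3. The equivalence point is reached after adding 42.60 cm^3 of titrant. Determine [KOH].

n(HNO3) delivered = 0.4087 x 0.04260 = 0.01741 mol.
For a 1:1 reaction, n(KOH) = 0.01741 mol.
[KOH] = 0.01741 mol / 0.01193 L = 1.46 M.

1.46 M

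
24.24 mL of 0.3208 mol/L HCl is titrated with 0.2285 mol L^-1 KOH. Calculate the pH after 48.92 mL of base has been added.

n(acid) = 0.3208 x 0.02424 = 0.007776 mol; n(KOH) added = 0.2285 x 0.04892 = 0.01118 mol.
Base is in excess by 0.01118 - 0.007776 = 0.003402 mol in a total volume of 0.07316 L.
[OH^-] = 0.003402/0.07316 = 0.04650 M, so pOH = 1.33 and pH = 14.00 - 1.33 = 12.67.

12.67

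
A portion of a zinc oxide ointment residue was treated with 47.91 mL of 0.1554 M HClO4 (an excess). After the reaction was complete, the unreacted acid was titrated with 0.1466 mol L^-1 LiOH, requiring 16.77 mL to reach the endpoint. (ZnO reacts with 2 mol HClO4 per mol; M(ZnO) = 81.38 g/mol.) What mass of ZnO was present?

Total n(HClO4) added = 0.1554 x 0.04791 = 0.007445 mol.
n(LiOH) used = 0.1466 x 0.01677 = 0.002458 mol, which equals the excess n(HClO4).
So n(HClO4) consumed by the sample = 0.007445 - 0.002458 = 0.004987 mol.
n(ZnO) = 0.004987 / 2 = 0.002493 mol.
mass = 0.002493 mol x 81.38 g/mol = 0.203 g.

0.203 g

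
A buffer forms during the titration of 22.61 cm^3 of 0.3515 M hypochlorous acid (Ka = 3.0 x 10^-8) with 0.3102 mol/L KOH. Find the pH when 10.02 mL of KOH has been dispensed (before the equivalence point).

7.33

Initial n(HClO) = 0.3515 x 0.02261 = 0.007947 mol.
n(KOH) added = 0.3102 x 0.01002 = 0.003108 mol, converting that many moles of HClO to ClO-.
Remaining n(HClO) = 0.004839 mol; n(ClO-) = 0.003108 mol.
By Henderson-Hasselbalch, pH = pKa + log([A^-]/[HA]) = 7.52 + log(0.003108/0.004839) = 7.52 + (-0.19) = 7.33.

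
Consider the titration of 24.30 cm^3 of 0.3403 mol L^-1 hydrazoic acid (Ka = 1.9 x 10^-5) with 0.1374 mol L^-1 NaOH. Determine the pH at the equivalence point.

8.86

n(HN3) = 0.3403 x 0.02430 = 0.008269 mol; V(NaOH) at equivalence = 0.008269/0.1374 = 0.06018 L.
At equivalence all the acid is converted to N3-; total volume = 0.02430 + 0.06018 = 0.08448 L, so [N3-] = 0.008269/0.08448 = 0.09788 M.
Kb = Kw/Ka = 1.0e-14 / 1.9 x 10^-5 = 5.26e-10.
[OH^-] = sqrt(Kb x [N3-]) = sqrt(5.26e-10 x 0.09788) = 7.18e-6 M.
pOH = 5.14, so pH = 14.00 - 5.14 = 8.86.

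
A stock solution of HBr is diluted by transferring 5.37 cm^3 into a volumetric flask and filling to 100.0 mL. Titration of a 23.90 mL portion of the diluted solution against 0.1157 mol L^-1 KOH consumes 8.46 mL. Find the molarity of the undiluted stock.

0.763 M

n(KOH) = 0.1157 x 0.008460 = 0.0009788 mol.
n(HBr) in the aliquot = 0.0009788 mol.
[diluted HBr] = 0.0009788 / 0.02390 = 0.04095 M.
Dilution factor = 100.0/5.370 = 18.62, so [stock] = 0.04095 x 18.62 = 0.763 M.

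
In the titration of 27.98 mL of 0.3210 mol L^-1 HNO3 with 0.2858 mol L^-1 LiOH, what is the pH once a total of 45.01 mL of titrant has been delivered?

n(acid) = 0.3210 x 0.02798 = 0.008982 mol; n(LiOH) added = 0.2858 x 0.04501 = 0.01286 mol.
Base is in excess by 0.01286 - 0.008982 = 0.003882 mol in a total volume of 0.07299 L.
[OH^-] = 0.003882/0.07299 = 0.05319 M, so pOH = 1.27 and pH = 14.00 - 1.27 = 12.73.

12.73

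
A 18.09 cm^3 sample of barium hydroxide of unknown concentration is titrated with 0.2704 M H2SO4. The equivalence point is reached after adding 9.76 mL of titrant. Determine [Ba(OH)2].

0.146 M

n(H2SO4) delivered = 0.2704 x 0.009760 = 0.002639 mol.
For a 1:1 reaction, n(Ba(OH)2) = 0.002639 mol.
[Ba(OH)2] = 0.002639 mol / 0.01809 L = 0.146 M.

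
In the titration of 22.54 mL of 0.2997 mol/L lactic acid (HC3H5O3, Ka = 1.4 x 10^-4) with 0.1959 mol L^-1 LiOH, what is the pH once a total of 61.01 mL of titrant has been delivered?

n(acid) = 0.2997 x 0.02254 = 0.006755 mol; n(LiOH) added = 0.1959 x 0.06101 = 0.01195 mol.
Base is in excess by 0.01195 - 0.006755 = 0.005197 mol in a total volume of 0.08355 L.
[OH^-] = 0.005197/0.08355 = 0.06220 M, so pOH = 1.21 and pH = 14.00 - 1.21 = 12.79.

12.79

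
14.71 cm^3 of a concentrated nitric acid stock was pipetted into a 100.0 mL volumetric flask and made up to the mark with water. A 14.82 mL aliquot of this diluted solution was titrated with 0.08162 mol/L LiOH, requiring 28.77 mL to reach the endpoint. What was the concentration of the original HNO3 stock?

1.08 M

n(LiOH) = 0.08162 x 0.02877 = 0.002348 mol.
n(HNO3) in the aliquot = 0.002348 mol.
[diluted HNO3] = 0.002348 / 0.01482 = 0.1584 M.
Dilution factor = 100.0/14.71 = 6.798, so [stock] = 0.1584 x 6.798 = 1.08 M.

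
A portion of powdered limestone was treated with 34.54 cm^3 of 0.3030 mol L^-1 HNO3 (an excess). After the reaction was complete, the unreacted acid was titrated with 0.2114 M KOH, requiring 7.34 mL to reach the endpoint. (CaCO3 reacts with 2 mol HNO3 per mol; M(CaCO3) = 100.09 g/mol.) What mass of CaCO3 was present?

Total n(HNO3) added = 0.3030 x 0.03454 = 0.01047 mol.
n(KOH) used = 0.2114 x 0.007340 = 0.001552 mol, which equals the excess n(HNO3).
So n(HNO3) consumed by the sample = 0.01047 - 0.001552 = 0.008914 mol.
n(CaCO3) = 0.008914 / 2 = 0.004457 mol.
mass = 0.004457 mol x 100.09 g/mol = 0.446 g.

0.446 g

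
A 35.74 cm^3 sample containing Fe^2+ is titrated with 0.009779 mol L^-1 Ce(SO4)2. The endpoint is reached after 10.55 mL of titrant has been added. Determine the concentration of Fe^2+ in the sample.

0.00289 M

n(Ce(SO4)2) = 0.009779 x 0.01055 = 0.0001032 mol.
From the balanced equation, 1 mol Ce(SO4)2 reacts with 1 mol Fe^2+, so n(Fe^2+) = 0.0001032 x 1/1 = 0.0001032 mol.
[Fe^2+] = 0.0001032 / 0.03574 L = 0.00289 M.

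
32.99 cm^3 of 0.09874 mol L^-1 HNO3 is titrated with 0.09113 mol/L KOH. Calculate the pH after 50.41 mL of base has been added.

12.20

n(acid) = 0.09874 x 0.03299 = 0.003257 mol; n(KOH) added = 0.09113 x 0.05041 = 0.004594 mol.
Base is in excess by 0.004594 - 0.003257 = 0.001336 mol in a total volume of 0.08340 L.
[OH^-] = 0.001336/0.08340 = 0.01602 M, so pOH = 1.80 and pH = 14.00 - 1.80 = 12.20.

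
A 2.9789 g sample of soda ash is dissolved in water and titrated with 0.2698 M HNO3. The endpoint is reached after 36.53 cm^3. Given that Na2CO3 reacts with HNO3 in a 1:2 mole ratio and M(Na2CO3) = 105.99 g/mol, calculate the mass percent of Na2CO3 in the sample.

n(HNO3) = 0.2698 x 0.03653 = 0.009856 mol.
n(Na2CO3) = 0.009856 / 2 = 0.004928 mol.
mass of Na2CO3 = 0.004928 x 105.99 = 0.5223 g.
% purity = 0.5223 / 2.9789 x 100 = 17.5%.

17.5%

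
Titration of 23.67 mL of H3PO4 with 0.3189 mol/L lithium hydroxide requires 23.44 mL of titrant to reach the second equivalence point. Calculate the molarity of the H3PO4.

0.158 M

n(LiOH) = 0.3189 x 0.02344 = 0.007475 mol.
At the second equivalence point, 2 mol OH^- react per mol H3PO4, so n(H3PO4) = 0.007475 / 2 = 0.003738 mol.
[H3PO4] = 0.003738 / 0.02367 L = 0.158 M.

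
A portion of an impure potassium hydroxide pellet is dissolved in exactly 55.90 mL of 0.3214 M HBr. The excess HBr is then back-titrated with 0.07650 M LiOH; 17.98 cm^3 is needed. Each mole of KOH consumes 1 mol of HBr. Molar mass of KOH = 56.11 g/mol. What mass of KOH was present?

0.931 g

Total n(HBr) added = 0.3214 x 0.05590 = 0.01797 mol.
n(LiOH) used = 0.07650 x 0.01798 = 0.001375 mol, which equals the excess n(HBr).
So n(HBr) consumed by the sample = 0.01797 - 0.001375 = 0.01659 mol.
n(KOH) = 0.01659 / 1 = 0.01659 mol.
mass = 0.01659 mol x 56.11 g/mol = 0.931 g.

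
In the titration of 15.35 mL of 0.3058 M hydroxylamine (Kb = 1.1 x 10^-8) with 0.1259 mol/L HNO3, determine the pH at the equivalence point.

n(NH2OH) = 0.3058 x 0.01535 = 0.004694 mol; V(HNO3) at equivalence = 0.004694/0.1259 = 0.03728 L.
At equivalence the base is fully converted to NH3OH+; total volume = 0.05263 L, so [NH3OH+] = 0.004694/0.05263 = 0.08918 M.
Ka(NH3OH+) = Kw/Kb = 1.0e-14 / 1.1 x 10^-8 = 9.09e-7.
[H^+] = sqrt(Ka x [NH3OH+]) = sqrt(9.09e-7 x 0.08918) = 0.000285 M.
pH = -log(0.000285) = 3.55.

3.55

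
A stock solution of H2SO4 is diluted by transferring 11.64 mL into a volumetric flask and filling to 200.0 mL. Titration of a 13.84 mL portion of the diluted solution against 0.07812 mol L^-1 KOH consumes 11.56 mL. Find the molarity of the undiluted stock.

0.561 M

n(KOH) = 0.07812 x 0.01156 = 0.0009031 mol.
n(H2SO4) in the aliquot = 0.0009031 x 1/2 = 0.0004515 mol.
[diluted H2SO4] = 0.0004515 / 0.01384 = 0.03263 M.
Dilution factor = 200.0/11.64 = 17.18, so [stock] = 0.03263 x 17.18 = 0.561 M.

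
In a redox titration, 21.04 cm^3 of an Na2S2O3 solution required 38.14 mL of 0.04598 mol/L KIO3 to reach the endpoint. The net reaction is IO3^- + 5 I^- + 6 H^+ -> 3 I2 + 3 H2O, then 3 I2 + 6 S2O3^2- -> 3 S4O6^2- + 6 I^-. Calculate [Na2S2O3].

0.500 M

n(KIO3) = 0.04598 x 0.03814 = 0.001754 mol.
From the balanced equation, 1 mol KIO3 reacts with 6 mol Na2S2O3, so n(Na2S2O3) = 0.001754 x 6/1 = 0.01052 mol.
[Na2S2O3] = 0.01052 / 0.02104 L = 0.500 M.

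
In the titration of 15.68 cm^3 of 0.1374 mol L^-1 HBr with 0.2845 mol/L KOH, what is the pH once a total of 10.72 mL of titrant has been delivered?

n(acid) = 0.1374 x 0.01568 = 0.002154 mol; n(KOH) added = 0.2845 x 0.01072 = 0.003050 mol.
Base is in excess by 0.003050 - 0.002154 = 0.0008954 mol in a total volume of 0.02640 L.
[OH^-] = 0.0008954/0.02640 = 0.03392 M, so pOH = 1.47 and pH = 14.00 - 1.47 = 12.53.

12.53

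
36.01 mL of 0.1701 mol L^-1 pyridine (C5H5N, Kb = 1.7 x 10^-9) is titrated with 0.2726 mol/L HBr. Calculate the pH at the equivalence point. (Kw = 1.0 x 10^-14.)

3.11

n(C5H5N) = 0.1701 x 0.03601 = 0.006125 mol; V(HBr) at equivalence = 0.006125/0.2726 = 0.02247 L.
At equivalence the base is fully converted to C5H5NH+; total volume = 0.05848 L, so [C5H5NH+] = 0.006125/0.05848 = 0.1047 M.
Ka(C5H5NH+) = Kw/Kb = 1.0e-14 / 1.7 x 10^-9 = 5.88e-6.
[H^+] = sqrt(Ka x [C5H5NH+]) = sqrt(5.88e-6 x 0.1047) = 0.000785 M.
pH = -log(0.000785) = 3.11.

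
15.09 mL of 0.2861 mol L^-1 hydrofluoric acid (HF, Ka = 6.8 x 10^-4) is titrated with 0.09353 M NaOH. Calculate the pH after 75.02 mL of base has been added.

12.48

n(acid) = 0.2861 x 0.01509 = 0.004317 mol; n(NaOH) added = 0.09353 x 0.07502 = 0.007017 mol.
Base is in excess by 0.007017 - 0.004317 = 0.002699 mol in a total volume of 0.09011 L.
[OH^-] = 0.002699/0.09011 = 0.02996 M, so pOH = 1.52 and pH = 14.00 - 1.52 = 12.48.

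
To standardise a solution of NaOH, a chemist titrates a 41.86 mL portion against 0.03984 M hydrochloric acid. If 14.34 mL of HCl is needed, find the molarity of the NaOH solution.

0.0136 M

n(HCl) delivered = 0.03984 x 0.01434 = 0.0005713 mol.
For a 1:1 reaction, n(NaOH) = 0.0005713 mol.
[NaOH] = 0.0005713 mol / 0.04186 L = 0.0136 M.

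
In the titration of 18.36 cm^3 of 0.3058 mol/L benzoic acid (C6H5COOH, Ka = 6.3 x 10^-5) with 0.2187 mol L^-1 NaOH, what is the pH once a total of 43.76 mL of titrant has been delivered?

12.80

n(acid) = 0.3058 x 0.01836 = 0.005614 mol; n(NaOH) added = 0.2187 x 0.04376 = 0.009570 mol.
Base is in excess by 0.009570 - 0.005614 = 0.003956 mol in a total volume of 0.06212 L.
[OH^-] = 0.003956/0.06212 = 0.06368 M, so pOH = 1.20 and pH = 14.00 - 1.20 = 12.80.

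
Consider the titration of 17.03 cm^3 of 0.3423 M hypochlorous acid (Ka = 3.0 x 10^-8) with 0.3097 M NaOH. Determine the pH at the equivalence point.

10.37

n(HClO) = 0.3423 x 0.01703 = 0.005829 mol; V(NaOH) at equivalence = 0.005829/0.3097 = 0.01882 L.
At equivalence all the acid is converted to ClO-; total volume = 0.01703 + 0.01882 = 0.03585 L, so [ClO-] = 0.005829/0.03585 = 0.1626 M.
Kb = Kw/Ka = 1.0e-14 / 3.0 x 10^-8 = 3.33e-7.
[OH^-] = sqrt(Kb x [ClO-]) = sqrt(3.33e-7 x 0.1626) = 0.000233 M.
pOH = 3.63, so pH = 14.00 - 3.63 = 10.37.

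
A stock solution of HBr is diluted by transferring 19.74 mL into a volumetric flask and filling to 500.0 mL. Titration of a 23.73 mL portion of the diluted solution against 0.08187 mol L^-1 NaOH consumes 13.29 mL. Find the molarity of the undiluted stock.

n(NaOH) = 0.08187 x 0.01329 = 0.001088 mol.
n(HBr) in the aliquot = 0.001088 mol.
[diluted HBr] = 0.001088 / 0.02373 = 0.04585 M.
Dilution factor = 500.0/19.74 = 25.33, so [stock] = 0.04585 x 25.33 = 1.16 M.

1.16 M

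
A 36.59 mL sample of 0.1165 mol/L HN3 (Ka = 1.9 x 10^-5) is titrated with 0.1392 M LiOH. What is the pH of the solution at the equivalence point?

8.76

n(HN3) = 0.1165 x 0.03659 = 0.004263 mol; V(LiOH) at equivalence = 0.004263/0.1392 = 0.03062 L.
At equivalence all the acid is converted to N3-; total volume = 0.03659 + 0.03062 = 0.06721 L, so [N3-] = 0.004263/0.06721 = 0.06342 M.
Kb = Kw/Ka = 1.0e-14 / 1.9 x 10^-5 = 5.26e-10.
[OH^-] = sqrt(Kb x [N3-]) = sqrt(5.26e-10 x 0.06342) = 5.78e-6 M.
pOH = 5.24, so pH = 14.00 - 5.24 = 8.76.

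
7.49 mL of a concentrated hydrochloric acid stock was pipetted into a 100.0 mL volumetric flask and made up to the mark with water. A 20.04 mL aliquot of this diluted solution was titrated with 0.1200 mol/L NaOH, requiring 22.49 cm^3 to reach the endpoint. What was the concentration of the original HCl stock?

1.80 M

n(NaOH) = 0.1200 x 0.02249 = 0.002699 mol.
n(HCl) in the aliquot = 0.002699 mol.
[diluted HCl] = 0.002699 / 0.02004 = 0.1347 M.
Dilution factor = 100.0/7.490 = 13.35, so [stock] = 0.1347 x 13.35 = 1.80 M.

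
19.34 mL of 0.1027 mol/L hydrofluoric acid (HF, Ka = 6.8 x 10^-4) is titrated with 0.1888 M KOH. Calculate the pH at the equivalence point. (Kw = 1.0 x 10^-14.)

n(HF) = 0.1027 x 0.01934 = 0.001986 mol; V(KOH) at equivalence = 0.001986/0.1888 = 0.01052 L.
At equivalence all the acid is converted to F-; total volume = 0.01934 + 0.01052 = 0.02986 L, so [F-] = 0.001986/0.02986 = 0.06652 M.
Kb = Kw/Ka = 1.0e-14 / 6.8 x 10^-4 = 1.47e-11.
[OH^-] = sqrt(Kb x [F-]) = sqrt(1.47e-11 x 0.06652) = 9.89e-7 M.
pOH = 6.00, so pH = 14.00 - 6.00 = 8.00.

8.00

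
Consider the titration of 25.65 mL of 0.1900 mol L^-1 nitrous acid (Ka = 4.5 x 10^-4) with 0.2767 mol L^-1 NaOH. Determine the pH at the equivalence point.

n(HNO2) = 0.1900 x 0.02565 = 0.004874 mol; V(NaOH) at equivalence = 0.004874/0.2767 = 0.01761 L.
At equivalence all the acid is converted to NO2-; total volume = 0.02565 + 0.01761 = 0.04326 L, so [NO2-] = 0.004874/0.04326 = 0.1126 M.
Kb = Kw/Ka = 1.0e-14 / 4.5 x 10^-4 = 2.22e-11.
[OH^-] = sqrt(Kb x [NO2-]) = sqrt(2.22e-11 x 0.1126) = 1.58e-6 M.
pOH = 5.80, so pH = 14.00 - 5.80 = 8.20.

8.20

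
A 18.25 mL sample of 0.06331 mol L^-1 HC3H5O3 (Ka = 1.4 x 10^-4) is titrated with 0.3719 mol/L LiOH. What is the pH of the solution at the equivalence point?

n(HC3H5O3) = 0.06331 x 0.01825 = 0.001155 mol; V(LiOH) at equivalence = 0.001155/0.3719 = 0.003107 L.
At equivalence all the acid is converted to C3H5O3-; total volume = 0.01825 + 0.003107 = 0.02136 L, so [C3H5O3-] = 0.001155/0.02136 = 0.05410 M.
Kb = Kw/Ka = 1.0e-14 / 1.4 x 10^-4 = 7.14e-11.
[OH^-] = sqrt(Kb x [C3H5O3-]) = sqrt(7.14e-11 x 0.05410) = 1.97e-6 M.
pOH = 5.71, so pH = 14.00 - 5.71 = 8.29.

8.29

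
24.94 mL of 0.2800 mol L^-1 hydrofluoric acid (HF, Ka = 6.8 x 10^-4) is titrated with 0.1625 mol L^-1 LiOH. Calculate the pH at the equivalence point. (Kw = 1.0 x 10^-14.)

8.09

n(HF) = 0.2800 x 0.02494 = 0.006983 mol; V(LiOH) at equivalence = 0.006983/0.1625 = 0.04297 L.
At equivalence all the acid is converted to F-; total volume = 0.02494 + 0.04297 = 0.06791 L, so [F-] = 0.006983/0.06791 = 0.1028 M.
Kb = Kw/Ka = 1.0e-14 / 6.8 x 10^-4 = 1.47e-11.
[OH^-] = sqrt(Kb x [F-]) = sqrt(1.47e-11 x 0.1028) = 1.23e-6 M.
pOH = 5.91, so pH = 14.00 - 5.91 = 8.09.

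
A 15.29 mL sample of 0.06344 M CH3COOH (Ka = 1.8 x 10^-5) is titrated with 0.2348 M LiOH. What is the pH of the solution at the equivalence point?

n(CH3COOH) = 0.06344 x 0.01529 = 0.0009700 mol; V(LiOH) at equivalence = 0.0009700/0.2348 = 0.004131 L.
At equivalence all the acid is converted to CH3COO-; total volume = 0.01529 + 0.004131 = 0.01942 L, so [CH3COO-] = 0.0009700/0.01942 = 0.04995 M.
Kb = Kw/Ka = 1.0e-14 / 1.8 x 10^-5 = 5.56e-10.
[OH^-] = sqrt(Kb x [CH3COO-]) = sqrt(5.56e-10 x 0.04995) = 5.27e-6 M.
pOH = 5.28, so pH = 14.00 - 5.28 = 8.72.

8.72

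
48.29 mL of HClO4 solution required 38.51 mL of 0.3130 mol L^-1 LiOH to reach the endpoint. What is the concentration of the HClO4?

n(LiOH) delivered = 0.3130 x 0.03851 = 0.01205 mol.
For a 1:1 reaction, n(HClO4) = 0.01205 mol.
[HClO4] = 0.01205 mol / 0.04829 L = 0.250 M.

0.250 M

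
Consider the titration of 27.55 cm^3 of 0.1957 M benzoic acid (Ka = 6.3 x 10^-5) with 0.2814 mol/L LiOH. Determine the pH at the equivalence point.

n(C6H5COOH) = 0.1957 x 0.02755 = 0.005392 mol; V(LiOH) at equivalence = 0.005392/0.2814 = 0.01916 L.
At equivalence all the acid is converted to C6H5COO-; total volume = 0.02755 + 0.01916 = 0.04671 L, so [C6H5COO-] = 0.005392/0.04671 = 0.1154 M.
Kb = Kw/Ka = 1.0e-14 / 6.3 x 10^-5 = 1.59e-10.
[OH^-] = sqrt(Kb x [C6H5COO-]) = sqrt(1.59e-10 x 0.1154) = 4.28e-6 M.
pOH = 5.37, so pH = 14.00 - 5.37 = 8.63.

8.63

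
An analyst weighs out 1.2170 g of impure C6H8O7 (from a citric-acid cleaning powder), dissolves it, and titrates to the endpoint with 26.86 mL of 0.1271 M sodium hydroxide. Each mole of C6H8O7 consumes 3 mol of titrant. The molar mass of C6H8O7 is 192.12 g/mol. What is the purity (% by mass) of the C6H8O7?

18.0%

n(NaOH) = 0.1271 x 0.02686 = 0.003414 mol.
n(C6H8O7) = 0.003414 / 3 = 0.001138 mol.
mass of C6H8O7 = 0.001138 x 192.12 = 0.2186 g.
% purity = 0.2186 / 1.2170 x 100 = 18.0%.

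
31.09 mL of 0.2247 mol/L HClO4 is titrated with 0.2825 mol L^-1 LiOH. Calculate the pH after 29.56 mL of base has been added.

n(acid) = 0.2247 x 0.03109 = 0.006986 mol; n(LiOH) added = 0.2825 x 0.02956 = 0.008351 mol.
Base is in excess by 0.008351 - 0.006986 = 0.001365 mol in a total volume of 0.06065 L.
[OH^-] = 0.001365/0.06065 = 0.02250 M, so pOH = 1.65 and pH = 14.00 - 1.65 = 12.35.

12.35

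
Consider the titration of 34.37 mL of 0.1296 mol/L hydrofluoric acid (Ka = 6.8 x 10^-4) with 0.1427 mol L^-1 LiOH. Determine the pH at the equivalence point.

n(HF) = 0.1296 x 0.03437 = 0.004454 mol; V(LiOH) at equivalence = 0.004454/0.1427 = 0.03121 L.
At equivalence all the acid is converted to F-; total volume = 0.03437 + 0.03121 = 0.06558 L, so [F-] = 0.004454/0.06558 = 0.06792 M.
Kb = Kw/Ka = 1.0e-14 / 6.8 x 10^-4 = 1.47e-11.
[OH^-] = sqrt(Kb x [F-]) = sqrt(1.47e-11 x 0.06792) = 9.99e-7 M.
pOH = 6.00, so pH = 14.00 - 6.00 = 8.00.

8.00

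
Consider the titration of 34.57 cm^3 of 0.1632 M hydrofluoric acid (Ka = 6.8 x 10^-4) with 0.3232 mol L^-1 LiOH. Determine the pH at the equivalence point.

8.10

n(HF) = 0.1632 x 0.03457 = 0.005642 mol; V(LiOH) at equivalence = 0.005642/0.3232 = 0.01746 L.
At equivalence all the acid is converted to F-; total volume = 0.03457 + 0.01746 = 0.05203 L, so [F-] = 0.005642/0.05203 = 0.1084 M.
Kb = Kw/Ka = 1.0e-14 / 6.8 x 10^-4 = 1.47e-11.
[OH^-] = sqrt(Kb x [F-]) = sqrt(1.47e-11 x 0.1084) = 1.26e-6 M.
pOH = 5.90, so pH = 14.00 - 5.90 = 8.10.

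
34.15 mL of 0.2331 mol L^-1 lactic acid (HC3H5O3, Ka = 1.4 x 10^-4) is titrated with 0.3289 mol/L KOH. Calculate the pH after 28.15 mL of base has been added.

12.32

n(acid) = 0.2331 x 0.03415 = 0.007960 mol; n(KOH) added = 0.3289 x 0.02815 = 0.009259 mol.
Base is in excess by 0.009259 - 0.007960 = 0.001298 mol in a total volume of 0.06230 L.
[OH^-] = 0.001298/0.06230 = 0.02084 M, so pOH = 1.68 and pH = 14.00 - 1.68 = 12.32.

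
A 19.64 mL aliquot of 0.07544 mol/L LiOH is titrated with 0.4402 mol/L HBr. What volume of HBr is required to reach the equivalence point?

3.37 mL

n(LiOH) = 0.07544 mol/L x 0.01964 L = 0.001482 mol.
At equivalence n(HBr) = n(LiOH) = 0.001482 mol.
V(HBr) = 0.001482 / 0.4402 = 0.003366 L = 3.37 mL.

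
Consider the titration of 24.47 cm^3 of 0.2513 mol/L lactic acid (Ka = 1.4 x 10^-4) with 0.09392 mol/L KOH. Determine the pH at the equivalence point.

n(HC3H5O3) = 0.2513 x 0.02447 = 0.006149 mol; V(KOH) at equivalence = 0.006149/0.09392 = 0.06547 L.
At equivalence all the acid is converted to C3H5O3-; total volume = 0.02447 + 0.06547 = 0.08994 L, so [C3H5O3-] = 0.006149/0.08994 = 0.06837 M.
Kb = Kw/Ka = 1.0e-14 / 1.4 x 10^-4 = 7.14e-11.
[OH^-] = sqrt(Kb x [C3H5O3-]) = sqrt(7.14e-11 x 0.06837) = 2.21e-6 M.
pOH = 5.66, so pH = 14.00 - 5.66 = 8.34.

8.34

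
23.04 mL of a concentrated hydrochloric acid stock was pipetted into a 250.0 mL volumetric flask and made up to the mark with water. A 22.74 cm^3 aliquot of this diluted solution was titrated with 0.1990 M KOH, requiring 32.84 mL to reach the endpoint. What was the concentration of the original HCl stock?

n(KOH) = 0.1990 x 0.03284 = 0.006535 mol.
n(HCl) in the aliquot = 0.006535 mol.
[diluted HCl] = 0.006535 / 0.02274 = 0.2874 M.
Dilution factor = 250.0/23.04 = 10.85, so [stock] = 0.2874 x 10.85 = 3.12 M.

3.12 M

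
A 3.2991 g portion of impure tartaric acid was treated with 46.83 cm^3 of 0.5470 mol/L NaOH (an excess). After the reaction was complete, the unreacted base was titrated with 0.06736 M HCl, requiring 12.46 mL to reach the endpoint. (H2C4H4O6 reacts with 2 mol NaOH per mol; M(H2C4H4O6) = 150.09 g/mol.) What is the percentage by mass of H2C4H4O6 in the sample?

Total n(NaOH) added = 0.5470 x 0.04683 = 0.02562 mol.
n(HCl) used = 0.06736 x 0.01246 = 0.0008393 mol, which equals the excess n(NaOH).
So n(NaOH) consumed by the sample = 0.02562 - 0.0008393 = 0.02478 mol.
n(H2C4H4O6) = 0.02478 / 2 = 0.01239 mol.
mass H2C4H4O6 = 0.01239 x 150.09 = 1.859 g, so %H2C4H4O6 = 1.859/3.2991 x 100 = 56.4%.

56.4%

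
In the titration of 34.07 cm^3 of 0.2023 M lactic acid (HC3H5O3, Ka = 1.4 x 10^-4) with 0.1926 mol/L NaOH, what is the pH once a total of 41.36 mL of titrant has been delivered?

n(acid) = 0.2023 x 0.03407 = 0.006892 mol; n(NaOH) added = 0.1926 x 0.04136 = 0.007966 mol.
Base is in excess by 0.007966 - 0.006892 = 0.001074 mol in a total volume of 0.07543 L.
[OH^-] = 0.001074/0.07543 = 0.01423 M, so pOH = 1.85 and pH = 14.00 - 1.85 = 12.15.

12.15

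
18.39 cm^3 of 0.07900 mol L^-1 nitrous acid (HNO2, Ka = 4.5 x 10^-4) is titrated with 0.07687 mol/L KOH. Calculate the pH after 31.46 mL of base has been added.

n(acid) = 0.07900 x 0.01839 = 0.001453 mol; n(KOH) added = 0.07687 x 0.03146 = 0.002418 mol.
Base is in excess by 0.002418 - 0.001453 = 0.0009655 mol in a total volume of 0.04985 L.
[OH^-] = 0.0009655/0.04985 = 0.01937 M, so pOH = 1.71 and pH = 14.00 - 1.71 = 12.29.

12.29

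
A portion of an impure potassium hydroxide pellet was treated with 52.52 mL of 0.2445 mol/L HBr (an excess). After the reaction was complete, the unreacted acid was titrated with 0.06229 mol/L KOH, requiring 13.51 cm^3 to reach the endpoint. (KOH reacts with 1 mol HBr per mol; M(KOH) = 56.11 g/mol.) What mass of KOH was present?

Total n(HBr) added = 0.2445 x 0.05252 = 0.01284 mol.
n(KOH) used = 0.06229 x 0.01351 = 0.0008415 mol, which equals the excess n(HBr).
So n(HBr) consumed by the sample = 0.01284 - 0.0008415 = 0.01200 mol.
n(KOH) = 0.01200 / 1 = 0.01200 mol.
mass = 0.01200 mol x 56.11 g/mol = 0.673 g.

0.673 g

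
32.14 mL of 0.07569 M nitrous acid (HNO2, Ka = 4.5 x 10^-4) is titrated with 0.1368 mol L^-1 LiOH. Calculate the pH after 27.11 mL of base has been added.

n(acid) = 0.07569 x 0.03214 = 0.002433 mol; n(LiOH) added = 0.1368 x 0.02711 = 0.003709 mol.
Base is in excess by 0.003709 - 0.002433 = 0.001276 mol in a total volume of 0.05925 L.
[OH^-] = 0.001276/0.05925 = 0.02154 M, so pOH = 1.67 and pH = 14.00 - 1.67 = 12.33.

12.33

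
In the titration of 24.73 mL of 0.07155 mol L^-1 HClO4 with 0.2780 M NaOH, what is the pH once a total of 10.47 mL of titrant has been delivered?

n(acid) = 0.07155 x 0.02473 = 0.001769 mol; n(NaOH) added = 0.2780 x 0.01047 = 0.002911 mol.
Base is in excess by 0.002911 - 0.001769 = 0.001141 mol in a total volume of 0.03520 L.
[OH^-] = 0.001141/0.03520 = 0.03242 M, so pOH = 1.49 and pH = 14.00 - 1.49 = 12.51.

12.51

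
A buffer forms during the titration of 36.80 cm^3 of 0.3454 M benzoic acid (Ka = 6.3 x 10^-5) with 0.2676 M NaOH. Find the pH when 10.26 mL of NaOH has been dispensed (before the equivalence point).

3.64

Initial n(C6H5COOH) = 0.3454 x 0.03680 = 0.01271 mol.
n(NaOH) added = 0.2676 x 0.01026 = 0.002746 mol, converting that many moles of C6H5COOH to C6H5COO-.
Remaining n(C6H5COOH) = 0.009965 mol; n(C6H5COO-) = 0.002746 mol.
By Henderson-Hasselbalch, pH = pKa + log([A^-]/[HA]) = 4.20 + log(0.002746/0.009965) = 4.20 + (-0.56) = 3.64.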